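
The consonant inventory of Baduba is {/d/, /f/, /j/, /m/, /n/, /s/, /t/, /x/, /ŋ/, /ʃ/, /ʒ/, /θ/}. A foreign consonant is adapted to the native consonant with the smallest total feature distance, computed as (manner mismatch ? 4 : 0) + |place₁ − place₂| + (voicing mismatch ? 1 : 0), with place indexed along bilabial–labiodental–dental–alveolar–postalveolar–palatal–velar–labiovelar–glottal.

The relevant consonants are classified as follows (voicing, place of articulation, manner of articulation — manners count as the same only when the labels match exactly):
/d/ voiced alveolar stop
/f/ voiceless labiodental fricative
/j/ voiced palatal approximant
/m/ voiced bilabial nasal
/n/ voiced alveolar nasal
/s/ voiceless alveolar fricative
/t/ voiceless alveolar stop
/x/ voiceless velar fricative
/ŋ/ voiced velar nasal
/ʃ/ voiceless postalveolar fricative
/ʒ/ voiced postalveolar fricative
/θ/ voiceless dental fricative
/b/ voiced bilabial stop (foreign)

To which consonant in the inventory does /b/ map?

d

/d/ is closest: same manner (stop), place distance 3 (bilabial→alveolar), same voicing; total 3. Next closest is /m/ at distance 4.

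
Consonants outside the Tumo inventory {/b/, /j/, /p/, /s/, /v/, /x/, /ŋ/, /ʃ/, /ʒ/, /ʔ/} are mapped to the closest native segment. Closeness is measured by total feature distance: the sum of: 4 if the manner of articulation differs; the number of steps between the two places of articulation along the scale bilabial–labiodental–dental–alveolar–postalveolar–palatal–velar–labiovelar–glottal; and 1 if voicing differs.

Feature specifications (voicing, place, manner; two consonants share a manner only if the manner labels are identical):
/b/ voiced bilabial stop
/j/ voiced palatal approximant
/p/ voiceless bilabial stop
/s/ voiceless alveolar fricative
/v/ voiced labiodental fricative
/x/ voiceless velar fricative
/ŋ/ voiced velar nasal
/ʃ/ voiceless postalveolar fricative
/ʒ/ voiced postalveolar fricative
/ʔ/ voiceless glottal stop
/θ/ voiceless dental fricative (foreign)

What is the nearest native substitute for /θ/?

/s/ is closest: same manner (fricative), place distance 1 (dental→alveolar), same voicing; total 1. Next closest is /v/ at distance 2.

s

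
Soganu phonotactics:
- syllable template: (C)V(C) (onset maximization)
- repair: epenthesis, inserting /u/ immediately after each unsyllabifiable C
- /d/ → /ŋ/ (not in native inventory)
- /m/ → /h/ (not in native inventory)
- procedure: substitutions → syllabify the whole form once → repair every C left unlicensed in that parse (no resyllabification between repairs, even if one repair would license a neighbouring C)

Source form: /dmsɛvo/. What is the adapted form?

ŋuhusɛvo

Substitution: /d/ → /ŋ/, /m/ → /h/, giving /ŋhsɛvo/.
Under (C)V(C), the unsyllabifiable consonants are /ŋ/, /h/ (at most one coda consonant is licensed; onsets are limited to one consonant).
Each unlicensed consonant becomes the onset of a new syllable: /ŋ/ → /ŋu/, /h/ → /hu/.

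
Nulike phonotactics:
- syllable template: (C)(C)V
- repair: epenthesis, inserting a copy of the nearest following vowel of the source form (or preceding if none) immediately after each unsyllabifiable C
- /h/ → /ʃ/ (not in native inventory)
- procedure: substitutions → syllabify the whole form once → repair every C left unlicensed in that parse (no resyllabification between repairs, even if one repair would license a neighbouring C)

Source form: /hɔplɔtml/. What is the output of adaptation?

Substitution: /h/ → /ʃ/, giving /ʃɔplɔtml/.
The consonants /t/, /m/, /l/ cannot be parsed into a legal (C)(C)V syllable (no codas are permitted; onsets may contain at most 2 consonants).
Inserting the epenthetic vowel yields /t/ → /tɔ/, /m/ → /mɔ/, /l/ → /lɔ/.

ʃɔplɔtɔmɔlɔ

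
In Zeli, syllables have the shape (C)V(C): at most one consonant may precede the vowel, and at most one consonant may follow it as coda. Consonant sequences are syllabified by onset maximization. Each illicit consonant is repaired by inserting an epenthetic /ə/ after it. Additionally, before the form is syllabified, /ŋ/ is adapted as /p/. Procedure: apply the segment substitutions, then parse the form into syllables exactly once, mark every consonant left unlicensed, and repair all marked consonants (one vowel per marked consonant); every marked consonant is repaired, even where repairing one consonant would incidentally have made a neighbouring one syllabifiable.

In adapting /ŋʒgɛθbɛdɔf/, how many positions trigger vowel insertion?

After substitution the input is /pʒgɛθbɛdɔf/.
The unsyllabifiable consonants are /p/, /ʒ/; each receives one epenthetic vowel.

2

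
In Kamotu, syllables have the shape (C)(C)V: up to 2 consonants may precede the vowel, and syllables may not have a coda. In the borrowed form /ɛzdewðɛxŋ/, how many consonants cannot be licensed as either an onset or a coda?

Under (C)(C)V, the unsyllabifiable consonants are /x/, /ŋ/ (no codas are permitted; onsets may contain at most 2 consonants).

2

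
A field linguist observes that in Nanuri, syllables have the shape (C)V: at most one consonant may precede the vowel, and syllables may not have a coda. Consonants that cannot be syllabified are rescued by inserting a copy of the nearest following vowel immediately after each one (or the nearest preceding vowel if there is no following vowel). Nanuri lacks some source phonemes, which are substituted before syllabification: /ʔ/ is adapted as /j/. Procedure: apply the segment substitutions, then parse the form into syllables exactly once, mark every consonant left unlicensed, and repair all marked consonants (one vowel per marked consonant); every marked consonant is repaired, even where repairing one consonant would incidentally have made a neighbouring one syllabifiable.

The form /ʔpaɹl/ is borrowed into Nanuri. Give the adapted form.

japaɹala

Substitution: /ʔ/ → /j/, giving /jpaɹl/.
Under (C)V, the unsyllabifiable consonants are /j/, /ɹ/, /l/ (no codas are permitted; onsets are limited to one consonant).
Each unlicensed consonant becomes the onset of a new syllable: /j/ → /ja/, /ɹ/ → /ɹa/, /l/ → /la/.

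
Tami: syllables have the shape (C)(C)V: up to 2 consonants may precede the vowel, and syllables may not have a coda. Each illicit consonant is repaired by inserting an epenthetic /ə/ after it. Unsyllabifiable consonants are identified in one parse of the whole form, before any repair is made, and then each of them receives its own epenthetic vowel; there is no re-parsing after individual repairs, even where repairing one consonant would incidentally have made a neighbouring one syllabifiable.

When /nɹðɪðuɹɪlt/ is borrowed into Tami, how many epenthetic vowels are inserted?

The unsyllabifiable consonants are /n/, /l/, /t/; each receives one epenthetic vowel.

3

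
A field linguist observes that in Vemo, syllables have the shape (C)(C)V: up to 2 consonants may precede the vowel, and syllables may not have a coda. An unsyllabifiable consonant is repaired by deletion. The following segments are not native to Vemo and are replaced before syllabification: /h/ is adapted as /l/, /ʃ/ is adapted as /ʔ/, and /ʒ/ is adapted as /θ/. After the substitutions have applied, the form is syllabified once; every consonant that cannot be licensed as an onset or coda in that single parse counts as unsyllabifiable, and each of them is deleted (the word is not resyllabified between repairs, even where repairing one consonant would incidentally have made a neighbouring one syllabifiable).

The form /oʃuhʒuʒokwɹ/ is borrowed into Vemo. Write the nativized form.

oʔulθuθo

Substitution: /ʃ/ → /ʔ/, /h/ → /l/, /ʒ/ → /θ/, giving /oʔulθuθokwɹ/.
Under (C)(C)V, the unsyllabifiable consonants are /k/, /w/, /ɹ/ (no codas are permitted; onsets may contain at most 2 consonants).
Each unlicensed consonant is deleted: /k/, /w/, /ɹ/.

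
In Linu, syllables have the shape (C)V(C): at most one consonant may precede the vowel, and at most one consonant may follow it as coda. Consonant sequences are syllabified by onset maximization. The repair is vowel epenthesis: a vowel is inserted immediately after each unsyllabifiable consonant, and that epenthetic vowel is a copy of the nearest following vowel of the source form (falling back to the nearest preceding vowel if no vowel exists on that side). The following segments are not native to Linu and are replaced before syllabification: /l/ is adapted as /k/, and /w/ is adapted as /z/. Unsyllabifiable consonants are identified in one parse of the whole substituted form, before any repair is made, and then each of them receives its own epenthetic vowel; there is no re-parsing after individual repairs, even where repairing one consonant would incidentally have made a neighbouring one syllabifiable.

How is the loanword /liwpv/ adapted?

Substitution: /l/ → /k/, /w/ → /z/, giving /kizpv/.
Under (C)V(C), the unsyllabifiable consonants are /p/, /v/ (at most one coda consonant is licensed; onsets are limited to one consonant).
Inserting the epenthetic vowel yields /p/ → /pi/, /v/ → /vi/.

kizpivi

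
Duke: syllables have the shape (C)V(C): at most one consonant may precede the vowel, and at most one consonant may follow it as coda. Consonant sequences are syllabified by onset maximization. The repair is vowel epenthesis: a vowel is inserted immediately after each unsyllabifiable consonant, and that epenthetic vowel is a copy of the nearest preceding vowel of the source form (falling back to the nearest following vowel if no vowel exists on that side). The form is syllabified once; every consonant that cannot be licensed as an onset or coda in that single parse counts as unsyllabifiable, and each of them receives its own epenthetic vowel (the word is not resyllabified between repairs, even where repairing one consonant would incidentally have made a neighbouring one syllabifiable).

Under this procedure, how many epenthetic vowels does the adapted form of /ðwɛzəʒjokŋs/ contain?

The unsyllabifiable consonants are /ð/, /ŋ/, /s/; each receives one epenthetic vowel.

3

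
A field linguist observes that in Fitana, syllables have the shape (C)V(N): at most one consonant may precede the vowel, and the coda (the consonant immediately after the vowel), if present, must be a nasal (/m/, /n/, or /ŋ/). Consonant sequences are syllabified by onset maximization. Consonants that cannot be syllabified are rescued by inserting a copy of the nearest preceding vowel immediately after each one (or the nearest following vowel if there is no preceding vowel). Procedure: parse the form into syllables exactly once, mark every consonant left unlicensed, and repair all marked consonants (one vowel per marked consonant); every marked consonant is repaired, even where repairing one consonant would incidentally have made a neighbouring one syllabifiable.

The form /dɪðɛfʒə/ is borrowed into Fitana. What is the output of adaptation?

The consonants /f/ cannot be parsed into a legal (C)V(N) syllable (only a nasal (/m/, /n/, or /ŋ/) is licensed in coda position; onsets are limited to one consonant).
Each unlicensed consonant becomes the onset of a new syllable: /f/ → /fɛ/.

dɪðɛfɛʒə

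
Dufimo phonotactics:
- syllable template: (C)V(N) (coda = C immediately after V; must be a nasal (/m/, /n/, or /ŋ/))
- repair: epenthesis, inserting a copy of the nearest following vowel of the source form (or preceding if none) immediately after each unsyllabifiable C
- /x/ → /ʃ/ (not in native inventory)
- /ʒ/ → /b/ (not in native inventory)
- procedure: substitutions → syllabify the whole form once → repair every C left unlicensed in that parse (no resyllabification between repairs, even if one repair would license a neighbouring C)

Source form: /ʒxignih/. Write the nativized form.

biʃiginihi

Substitution: /ʒ/ → /b/, /x/ → /ʃ/, giving /bʃignih/.
The consonants /b/, /g/, /h/ cannot be parsed into a legal (C)V(N) syllable (only a nasal (/m/, /n/, or /ŋ/) is licensed in coda position; onsets are limited to one consonant).
Each unlicensed consonant becomes the onset of a new syllable: /b/ → /bi/, /g/ → /gi/, /h/ → /hi/.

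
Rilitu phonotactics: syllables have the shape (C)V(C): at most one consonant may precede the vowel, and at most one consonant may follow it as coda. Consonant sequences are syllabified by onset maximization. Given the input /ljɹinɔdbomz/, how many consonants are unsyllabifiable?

Under (C)V(C), the unsyllabifiable consonants are /l/, /j/, /z/ (at most one coda consonant is licensed; onsets are limited to one consonant).

3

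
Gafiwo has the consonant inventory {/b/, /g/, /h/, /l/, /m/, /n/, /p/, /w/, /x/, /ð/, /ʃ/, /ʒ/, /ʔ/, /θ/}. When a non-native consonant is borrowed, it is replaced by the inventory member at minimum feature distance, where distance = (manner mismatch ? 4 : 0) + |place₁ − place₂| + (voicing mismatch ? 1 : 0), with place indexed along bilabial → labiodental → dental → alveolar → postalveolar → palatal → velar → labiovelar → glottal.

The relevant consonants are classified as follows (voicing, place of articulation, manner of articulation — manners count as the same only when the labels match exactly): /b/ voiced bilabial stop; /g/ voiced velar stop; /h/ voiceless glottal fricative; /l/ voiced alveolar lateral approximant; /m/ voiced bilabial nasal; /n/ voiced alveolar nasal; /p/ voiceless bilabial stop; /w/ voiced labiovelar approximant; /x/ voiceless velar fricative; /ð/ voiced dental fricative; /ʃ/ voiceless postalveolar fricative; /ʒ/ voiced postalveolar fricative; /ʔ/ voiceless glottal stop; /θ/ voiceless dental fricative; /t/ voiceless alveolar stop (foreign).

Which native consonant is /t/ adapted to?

p

/p/ is closest: same manner (stop), place distance 3 (alveolar→bilabial), same voicing; total 3. Next closest is /b/ at distance 4.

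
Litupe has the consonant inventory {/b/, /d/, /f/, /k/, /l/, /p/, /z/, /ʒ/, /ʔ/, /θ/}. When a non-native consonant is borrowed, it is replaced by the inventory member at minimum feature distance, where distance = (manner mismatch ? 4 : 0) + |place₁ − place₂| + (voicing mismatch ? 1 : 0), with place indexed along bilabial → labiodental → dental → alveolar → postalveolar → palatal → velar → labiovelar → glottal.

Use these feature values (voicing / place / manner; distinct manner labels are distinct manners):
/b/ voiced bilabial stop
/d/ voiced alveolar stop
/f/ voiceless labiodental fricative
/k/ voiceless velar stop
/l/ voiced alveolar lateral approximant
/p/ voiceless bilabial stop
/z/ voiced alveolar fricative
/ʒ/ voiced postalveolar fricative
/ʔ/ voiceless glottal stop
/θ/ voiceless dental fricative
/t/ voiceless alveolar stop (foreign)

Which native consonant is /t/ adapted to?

/d/ is closest: same manner (stop), place distance 0 (alveolar→alveolar), voicing differs (+1); total 1. Next closest is /k/ at distance 3.

d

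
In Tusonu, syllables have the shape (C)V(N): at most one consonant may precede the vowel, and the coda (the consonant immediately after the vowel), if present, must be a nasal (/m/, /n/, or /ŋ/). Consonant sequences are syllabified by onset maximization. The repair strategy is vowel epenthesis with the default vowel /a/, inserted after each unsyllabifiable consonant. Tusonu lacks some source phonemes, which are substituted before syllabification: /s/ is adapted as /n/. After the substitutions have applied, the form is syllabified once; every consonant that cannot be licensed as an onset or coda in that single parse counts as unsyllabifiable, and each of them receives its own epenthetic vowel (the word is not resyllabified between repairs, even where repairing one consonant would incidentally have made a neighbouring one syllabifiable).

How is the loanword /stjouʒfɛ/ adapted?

Substitution: /s/ → /n/, giving /ntjouʒfɛ/.
Syllabifying with onset maximization leaves /n/, /t/, /ʒ/ stranded (only a nasal (/m/, /n/, or /ŋ/) is licensed in coda position; onsets are limited to one consonant).
Epenthesis after each stranded consonant: /n/ → /na/, /t/ → /ta/, /ʒ/ → /ʒa/.

natajouʒafɛ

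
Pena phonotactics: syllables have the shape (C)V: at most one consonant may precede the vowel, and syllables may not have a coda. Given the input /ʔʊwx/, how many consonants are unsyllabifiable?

Under (C)V, the unsyllabifiable consonants are /w/, /x/ (no codas are permitted; onsets are limited to one consonant).

2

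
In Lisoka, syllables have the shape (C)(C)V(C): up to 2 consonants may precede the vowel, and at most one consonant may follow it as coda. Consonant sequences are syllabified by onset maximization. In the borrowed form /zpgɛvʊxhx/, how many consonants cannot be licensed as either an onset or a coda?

Under (C)(C)V(C), the unsyllabifiable consonants are /z/, /h/, /x/ (at most one coda consonant is licensed; onsets may contain at most 2 consonants).

3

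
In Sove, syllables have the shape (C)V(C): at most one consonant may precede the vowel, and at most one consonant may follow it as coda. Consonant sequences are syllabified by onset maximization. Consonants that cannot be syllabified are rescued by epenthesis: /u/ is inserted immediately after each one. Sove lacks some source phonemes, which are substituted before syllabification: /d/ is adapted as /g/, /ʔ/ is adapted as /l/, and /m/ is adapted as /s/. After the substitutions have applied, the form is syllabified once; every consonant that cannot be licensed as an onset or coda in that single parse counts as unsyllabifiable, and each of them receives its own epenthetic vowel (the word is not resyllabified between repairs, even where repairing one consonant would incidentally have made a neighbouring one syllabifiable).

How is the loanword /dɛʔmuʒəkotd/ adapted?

gɛlsuʒəkotgu

Substitution: /d/ → /g/, /ʔ/ → /l/, /m/ → /s/, giving /gɛlsuʒəkotg/.
The consonants /g/ cannot be parsed into a legal (C)V(C) syllable (at most one coda consonant is licensed; onsets are limited to one consonant).
Inserting the epenthetic vowel yields /g/ → /gu/.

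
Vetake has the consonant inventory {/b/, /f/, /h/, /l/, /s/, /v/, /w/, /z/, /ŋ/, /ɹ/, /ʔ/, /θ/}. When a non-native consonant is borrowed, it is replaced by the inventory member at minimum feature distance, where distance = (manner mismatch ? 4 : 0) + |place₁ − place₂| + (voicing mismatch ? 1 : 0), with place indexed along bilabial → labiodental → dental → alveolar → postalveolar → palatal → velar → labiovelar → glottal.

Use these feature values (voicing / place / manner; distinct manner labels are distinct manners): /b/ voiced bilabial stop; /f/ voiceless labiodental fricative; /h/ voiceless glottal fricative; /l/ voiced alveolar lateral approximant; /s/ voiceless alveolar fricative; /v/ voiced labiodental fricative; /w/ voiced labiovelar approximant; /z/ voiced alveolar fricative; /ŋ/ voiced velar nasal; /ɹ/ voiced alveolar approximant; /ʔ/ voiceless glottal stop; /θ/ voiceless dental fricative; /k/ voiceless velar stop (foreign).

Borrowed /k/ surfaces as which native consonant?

ʔ

/ʔ/ is closest: same manner (stop), place distance 2 (velar→glottal), same voicing; total 2. Next closest is /ŋ/ at distance 5.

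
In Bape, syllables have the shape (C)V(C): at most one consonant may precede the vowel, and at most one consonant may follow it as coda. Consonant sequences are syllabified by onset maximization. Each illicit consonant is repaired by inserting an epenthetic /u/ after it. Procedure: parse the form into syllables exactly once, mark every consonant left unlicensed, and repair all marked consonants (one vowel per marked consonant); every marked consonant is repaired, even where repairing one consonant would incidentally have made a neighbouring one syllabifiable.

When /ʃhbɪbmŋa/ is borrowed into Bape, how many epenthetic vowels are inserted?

3

The unsyllabifiable consonants are /ʃ/, /h/, /m/; each receives one epenthetic vowel.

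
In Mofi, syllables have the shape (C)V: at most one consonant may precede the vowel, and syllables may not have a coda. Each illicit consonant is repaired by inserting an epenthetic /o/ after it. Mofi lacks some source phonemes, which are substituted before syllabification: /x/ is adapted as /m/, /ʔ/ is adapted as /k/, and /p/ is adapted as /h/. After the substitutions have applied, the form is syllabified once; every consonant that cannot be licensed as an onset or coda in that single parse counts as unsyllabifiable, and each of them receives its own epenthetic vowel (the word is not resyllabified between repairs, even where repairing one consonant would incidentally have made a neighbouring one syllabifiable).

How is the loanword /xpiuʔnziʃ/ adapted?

mohiukonoziʃo

Substitution: /x/ → /m/, /p/ → /h/, /ʔ/ → /k/, giving /mhiuknziʃ/.
The consonants /m/, /k/, /n/, /ʃ/ cannot be parsed into a legal (C)V syllable (no codas are permitted; onsets are limited to one consonant).
Each unlicensed consonant becomes the onset of a new syllable: /m/ → /mo/, /k/ → /ko/, /n/ → /no/, /ʃ/ → /ʃo/.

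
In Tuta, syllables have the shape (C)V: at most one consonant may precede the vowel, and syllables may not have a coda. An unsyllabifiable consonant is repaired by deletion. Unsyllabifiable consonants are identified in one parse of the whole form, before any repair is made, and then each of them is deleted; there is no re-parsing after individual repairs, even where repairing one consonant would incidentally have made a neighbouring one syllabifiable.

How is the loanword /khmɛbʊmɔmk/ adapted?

mɛbʊmɔ

The consonants /k/, /h/, /m/, /k/ cannot be parsed into a legal (C)V syllable (no codas are permitted; onsets are limited to one consonant).
Deleting the stranded consonants removes /k/, /h/, /m/, /k/.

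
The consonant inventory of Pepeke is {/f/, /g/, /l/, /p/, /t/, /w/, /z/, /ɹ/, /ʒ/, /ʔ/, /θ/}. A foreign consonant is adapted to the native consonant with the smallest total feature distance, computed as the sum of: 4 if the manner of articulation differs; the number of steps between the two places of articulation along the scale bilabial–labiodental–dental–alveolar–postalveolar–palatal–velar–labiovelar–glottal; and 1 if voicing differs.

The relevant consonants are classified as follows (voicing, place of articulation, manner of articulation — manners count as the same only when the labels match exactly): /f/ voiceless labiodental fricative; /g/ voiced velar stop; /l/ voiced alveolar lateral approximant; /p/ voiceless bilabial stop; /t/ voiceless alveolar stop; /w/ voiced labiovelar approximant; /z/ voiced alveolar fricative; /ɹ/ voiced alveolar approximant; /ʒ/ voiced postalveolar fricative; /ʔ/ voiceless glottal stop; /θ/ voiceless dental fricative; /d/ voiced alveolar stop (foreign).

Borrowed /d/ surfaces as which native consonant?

t

/t/ is closest: same manner (stop), place distance 0 (alveolar→alveolar), voicing differs (+1); total 1. Next closest is /g/ at distance 3.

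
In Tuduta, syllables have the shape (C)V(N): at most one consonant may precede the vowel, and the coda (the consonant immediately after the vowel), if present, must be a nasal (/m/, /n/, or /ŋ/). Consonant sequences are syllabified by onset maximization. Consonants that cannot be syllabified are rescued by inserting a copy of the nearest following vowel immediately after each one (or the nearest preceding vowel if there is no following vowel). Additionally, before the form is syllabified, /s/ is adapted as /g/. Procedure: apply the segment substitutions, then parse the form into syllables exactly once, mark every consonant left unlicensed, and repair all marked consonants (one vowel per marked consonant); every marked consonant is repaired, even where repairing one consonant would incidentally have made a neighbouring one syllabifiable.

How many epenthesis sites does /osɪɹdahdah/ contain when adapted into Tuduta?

3

After substitution the input is /ogɪɹdahdah/.
The unsyllabifiable consonants are /ɹ/, /h/, /h/; each receives one epenthetic vowel.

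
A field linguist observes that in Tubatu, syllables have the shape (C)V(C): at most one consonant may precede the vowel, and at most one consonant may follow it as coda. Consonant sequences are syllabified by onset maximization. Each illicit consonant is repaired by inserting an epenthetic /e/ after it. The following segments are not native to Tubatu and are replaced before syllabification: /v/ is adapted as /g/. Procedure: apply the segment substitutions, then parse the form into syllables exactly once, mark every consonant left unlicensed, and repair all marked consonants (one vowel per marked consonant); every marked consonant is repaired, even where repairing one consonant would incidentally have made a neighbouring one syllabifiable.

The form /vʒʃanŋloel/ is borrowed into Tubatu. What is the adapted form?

geʒeʃanŋeloel

Substitution: /v/ → /g/, giving /gʒʃanŋloel/.
Under (C)V(C), the unsyllabifiable consonants are /g/, /ʒ/, /ŋ/ (at most one coda consonant is licensed; onsets are limited to one consonant).
Epenthesis after each stranded consonant: /g/ → /ge/, /ʒ/ → /ʒe/, /ŋ/ → /ŋe/.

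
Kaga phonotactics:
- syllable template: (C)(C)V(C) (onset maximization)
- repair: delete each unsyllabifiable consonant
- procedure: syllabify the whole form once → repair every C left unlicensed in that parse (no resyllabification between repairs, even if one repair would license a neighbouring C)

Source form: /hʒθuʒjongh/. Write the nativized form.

ʒθuʒjon

Syllabifying with onset maximization leaves /h/, /g/, /h/ stranded (at most one coda consonant is licensed; onsets may contain at most 2 consonants).
Deleting the stranded consonants removes /h/, /g/, /h/.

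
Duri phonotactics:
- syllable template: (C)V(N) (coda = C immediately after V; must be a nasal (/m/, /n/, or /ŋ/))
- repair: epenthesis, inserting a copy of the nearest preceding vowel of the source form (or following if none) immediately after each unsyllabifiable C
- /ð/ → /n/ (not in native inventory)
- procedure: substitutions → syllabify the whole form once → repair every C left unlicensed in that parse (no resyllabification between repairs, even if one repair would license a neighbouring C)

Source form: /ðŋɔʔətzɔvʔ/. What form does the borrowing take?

Substitution: /ð/ → /n/, giving /nŋɔʔətzɔvʔ/.
The consonants /n/, /t/, /v/, /ʔ/ cannot be parsed into a legal (C)V(N) syllable (only a nasal (/m/, /n/, or /ŋ/) is licensed in coda position; onsets are limited to one consonant).
Epenthesis after each stranded consonant: /n/ → /nɔ/, /t/ → /tə/, /v/ → /vɔ/, /ʔ/ → /ʔɔ/.

nɔŋɔʔətəzɔvɔʔɔ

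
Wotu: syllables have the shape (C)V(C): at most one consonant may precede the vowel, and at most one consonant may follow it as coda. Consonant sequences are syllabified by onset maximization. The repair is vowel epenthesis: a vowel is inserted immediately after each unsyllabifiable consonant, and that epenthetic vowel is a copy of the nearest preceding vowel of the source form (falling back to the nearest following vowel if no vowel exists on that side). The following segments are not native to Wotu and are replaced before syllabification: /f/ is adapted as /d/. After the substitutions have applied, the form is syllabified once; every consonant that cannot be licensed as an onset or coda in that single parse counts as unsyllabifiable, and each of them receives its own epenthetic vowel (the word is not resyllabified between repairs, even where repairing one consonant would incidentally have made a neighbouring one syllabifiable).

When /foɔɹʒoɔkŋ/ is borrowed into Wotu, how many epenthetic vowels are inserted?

1

After substitution the input is /doɔɹʒoɔkŋ/.
The unsyllabifiable consonants are /ŋ/; each receives one epenthetic vowel.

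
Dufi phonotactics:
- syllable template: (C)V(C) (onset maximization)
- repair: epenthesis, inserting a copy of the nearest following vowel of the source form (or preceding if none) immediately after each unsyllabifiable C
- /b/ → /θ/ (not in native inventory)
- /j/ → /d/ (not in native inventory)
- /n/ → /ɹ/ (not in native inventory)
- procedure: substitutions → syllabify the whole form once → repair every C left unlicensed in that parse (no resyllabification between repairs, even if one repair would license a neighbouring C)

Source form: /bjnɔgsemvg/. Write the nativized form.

Substitution: /b/ → /θ/, /j/ → /d/, /n/ → /ɹ/, giving /θdɹɔgsemvg/.
Syllabifying with onset maximization leaves /θ/, /d/, /v/, /g/ stranded (at most one coda consonant is licensed; onsets are limited to one consonant).
Inserting the epenthetic vowel yields /θ/ → /θɔ/, /d/ → /dɔ/, /v/ → /ve/, /g/ → /ge/.

θɔdɔɹɔgsemvege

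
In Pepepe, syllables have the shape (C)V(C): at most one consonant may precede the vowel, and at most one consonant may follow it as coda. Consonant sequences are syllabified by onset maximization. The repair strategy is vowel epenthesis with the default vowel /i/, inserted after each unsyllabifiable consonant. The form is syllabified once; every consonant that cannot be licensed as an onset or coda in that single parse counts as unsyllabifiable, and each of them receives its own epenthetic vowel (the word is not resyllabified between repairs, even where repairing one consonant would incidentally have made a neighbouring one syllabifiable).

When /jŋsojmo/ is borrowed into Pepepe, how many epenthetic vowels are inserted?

The unsyllabifiable consonants are /j/, /ŋ/; each receives one epenthetic vowel.

2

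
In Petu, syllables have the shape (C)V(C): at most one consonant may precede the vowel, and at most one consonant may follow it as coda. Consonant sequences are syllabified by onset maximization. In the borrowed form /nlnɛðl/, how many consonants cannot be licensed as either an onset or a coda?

3

Under (C)V(C), the unsyllabifiable consonants are /n/, /l/, /l/ (at most one coda consonant is licensed; onsets are limited to one consonant).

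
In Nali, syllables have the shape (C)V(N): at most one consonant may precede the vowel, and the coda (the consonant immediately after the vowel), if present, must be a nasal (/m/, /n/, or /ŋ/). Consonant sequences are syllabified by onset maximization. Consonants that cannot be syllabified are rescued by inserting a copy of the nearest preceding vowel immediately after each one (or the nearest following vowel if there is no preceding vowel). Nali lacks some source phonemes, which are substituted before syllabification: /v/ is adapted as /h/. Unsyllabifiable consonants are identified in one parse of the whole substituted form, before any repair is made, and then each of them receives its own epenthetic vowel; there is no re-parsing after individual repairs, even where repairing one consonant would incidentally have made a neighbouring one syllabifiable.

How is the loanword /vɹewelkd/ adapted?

heɹewelekede

Substitution: /v/ → /h/, giving /hɹewelkd/.
Syllabifying with onset maximization leaves /h/, /l/, /k/, /d/ stranded (only a nasal (/m/, /n/, or /ŋ/) is licensed in coda position; onsets are limited to one consonant).
Inserting the epenthetic vowel yields /h/ → /he/, /l/ → /le/, /k/ → /ke/, /d/ → /de/.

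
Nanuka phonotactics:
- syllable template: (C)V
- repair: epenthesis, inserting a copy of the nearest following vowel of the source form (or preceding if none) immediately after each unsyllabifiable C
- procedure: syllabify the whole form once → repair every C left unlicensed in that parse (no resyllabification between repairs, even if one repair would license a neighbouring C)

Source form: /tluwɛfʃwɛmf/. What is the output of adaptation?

tuluwɛfɛʃɛwɛmɛfɛ

Syllabifying with onset maximization leaves /t/, /f/, /ʃ/, /m/, /f/ stranded (no codas are permitted; onsets are limited to one consonant).
Epenthesis after each stranded consonant: /t/ → /tu/, /f/ → /fɛ/, /ʃ/ → /ʃɛ/, /m/ → /mɛ/, /f/ → /fɛ/.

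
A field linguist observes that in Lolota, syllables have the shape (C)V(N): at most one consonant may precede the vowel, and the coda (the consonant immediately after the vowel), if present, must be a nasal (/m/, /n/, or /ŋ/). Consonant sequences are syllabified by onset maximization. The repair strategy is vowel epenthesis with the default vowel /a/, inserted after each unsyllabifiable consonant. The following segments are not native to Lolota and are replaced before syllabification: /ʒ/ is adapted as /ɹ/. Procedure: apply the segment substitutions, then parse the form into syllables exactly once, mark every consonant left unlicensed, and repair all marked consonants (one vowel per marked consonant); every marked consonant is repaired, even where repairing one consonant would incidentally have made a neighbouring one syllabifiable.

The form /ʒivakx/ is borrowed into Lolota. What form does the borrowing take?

Substitution: /ʒ/ → /ɹ/, giving /ɹivakx/.
Syllabifying with onset maximization leaves /k/, /x/ stranded (only a nasal (/m/, /n/, or /ŋ/) is licensed in coda position; onsets are limited to one consonant).
Each unlicensed consonant becomes the onset of a new syllable: /k/ → /ka/, /x/ → /xa/.

ɹivakaxa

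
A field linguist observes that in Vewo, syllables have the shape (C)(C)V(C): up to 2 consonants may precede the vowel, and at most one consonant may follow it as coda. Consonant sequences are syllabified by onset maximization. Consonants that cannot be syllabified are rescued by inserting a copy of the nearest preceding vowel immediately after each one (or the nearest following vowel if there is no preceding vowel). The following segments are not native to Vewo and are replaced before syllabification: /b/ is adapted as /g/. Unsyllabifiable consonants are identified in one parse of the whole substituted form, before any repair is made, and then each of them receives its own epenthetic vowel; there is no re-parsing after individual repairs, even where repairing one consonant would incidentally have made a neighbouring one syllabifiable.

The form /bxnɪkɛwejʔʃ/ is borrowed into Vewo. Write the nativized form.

Substitution: /b/ → /g/, giving /gxnɪkɛwejʔʃ/.
The consonants /g/, /ʔ/, /ʃ/ cannot be parsed into a legal (C)(C)V(C) syllable (at most one coda consonant is licensed; onsets may contain at most 2 consonants).
Inserting the epenthetic vowel yields /g/ → /gɪ/, /ʔ/ → /ʔe/, /ʃ/ → /ʃe/.

gɪxnɪkɛwejʔeʃe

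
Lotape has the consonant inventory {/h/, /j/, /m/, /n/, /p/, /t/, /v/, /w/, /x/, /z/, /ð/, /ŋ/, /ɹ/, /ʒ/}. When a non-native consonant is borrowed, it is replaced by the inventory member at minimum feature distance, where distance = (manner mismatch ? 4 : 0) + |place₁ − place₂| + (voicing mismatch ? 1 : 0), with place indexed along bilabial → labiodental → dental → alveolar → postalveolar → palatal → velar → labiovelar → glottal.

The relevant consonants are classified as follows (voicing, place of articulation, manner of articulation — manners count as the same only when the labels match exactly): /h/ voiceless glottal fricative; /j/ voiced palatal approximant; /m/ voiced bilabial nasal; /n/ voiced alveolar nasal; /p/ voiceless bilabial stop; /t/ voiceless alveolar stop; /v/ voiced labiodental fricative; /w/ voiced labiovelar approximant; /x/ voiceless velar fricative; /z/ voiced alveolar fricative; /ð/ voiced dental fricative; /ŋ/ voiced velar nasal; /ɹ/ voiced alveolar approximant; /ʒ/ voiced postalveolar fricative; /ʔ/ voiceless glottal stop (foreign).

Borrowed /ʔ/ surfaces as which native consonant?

/h/ is closest: manner differs (stop→fricative, +4), place distance 0 (glottal→glottal), same voicing; total 4. Next closest is /t/ at distance 5.

h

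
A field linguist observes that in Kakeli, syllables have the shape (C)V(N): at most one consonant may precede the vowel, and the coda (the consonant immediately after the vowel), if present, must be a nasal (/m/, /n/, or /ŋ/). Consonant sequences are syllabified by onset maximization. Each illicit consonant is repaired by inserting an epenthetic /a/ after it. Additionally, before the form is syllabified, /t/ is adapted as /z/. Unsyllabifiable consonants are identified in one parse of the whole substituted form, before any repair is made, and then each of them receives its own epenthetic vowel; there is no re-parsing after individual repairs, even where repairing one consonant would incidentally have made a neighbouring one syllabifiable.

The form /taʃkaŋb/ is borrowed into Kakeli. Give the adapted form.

Substitution: /t/ → /z/, giving /zaʃkaŋb/.
Syllabifying with onset maximization leaves /ʃ/, /b/ stranded (only a nasal (/m/, /n/, or /ŋ/) is licensed in coda position; onsets are limited to one consonant).
Each unlicensed consonant becomes the onset of a new syllable: /ʃ/ → /ʃa/, /b/ → /ba/.

zaʃakaŋba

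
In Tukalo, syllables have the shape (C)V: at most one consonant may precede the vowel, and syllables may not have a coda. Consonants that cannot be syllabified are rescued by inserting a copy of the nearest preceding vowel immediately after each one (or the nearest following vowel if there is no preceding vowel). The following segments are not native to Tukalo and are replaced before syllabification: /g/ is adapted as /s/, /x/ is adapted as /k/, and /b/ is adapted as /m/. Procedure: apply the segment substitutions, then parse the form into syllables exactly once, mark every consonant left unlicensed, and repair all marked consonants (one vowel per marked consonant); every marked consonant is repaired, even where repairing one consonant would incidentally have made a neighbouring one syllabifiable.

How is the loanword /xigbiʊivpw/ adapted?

kisimiʊivipiwi

Substitution: /x/ → /k/, /g/ → /s/, /b/ → /m/, giving /kismiʊivpw/.
Under (C)V, the unsyllabifiable consonants are /s/, /v/, /p/, /w/ (no codas are permitted; onsets are limited to one consonant).
Inserting the epenthetic vowel yields /s/ → /si/, /v/ → /vi/, /p/ → /pi/, /w/ → /wi/.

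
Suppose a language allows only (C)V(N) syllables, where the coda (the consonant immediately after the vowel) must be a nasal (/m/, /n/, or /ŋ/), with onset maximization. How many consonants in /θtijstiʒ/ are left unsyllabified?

Under (C)V(N), the unsyllabifiable consonants are /θ/, /j/, /s/, /ʒ/ (only a nasal (/m/, /n/, or /ŋ/) is licensed in coda position; onsets are limited to one consonant).

4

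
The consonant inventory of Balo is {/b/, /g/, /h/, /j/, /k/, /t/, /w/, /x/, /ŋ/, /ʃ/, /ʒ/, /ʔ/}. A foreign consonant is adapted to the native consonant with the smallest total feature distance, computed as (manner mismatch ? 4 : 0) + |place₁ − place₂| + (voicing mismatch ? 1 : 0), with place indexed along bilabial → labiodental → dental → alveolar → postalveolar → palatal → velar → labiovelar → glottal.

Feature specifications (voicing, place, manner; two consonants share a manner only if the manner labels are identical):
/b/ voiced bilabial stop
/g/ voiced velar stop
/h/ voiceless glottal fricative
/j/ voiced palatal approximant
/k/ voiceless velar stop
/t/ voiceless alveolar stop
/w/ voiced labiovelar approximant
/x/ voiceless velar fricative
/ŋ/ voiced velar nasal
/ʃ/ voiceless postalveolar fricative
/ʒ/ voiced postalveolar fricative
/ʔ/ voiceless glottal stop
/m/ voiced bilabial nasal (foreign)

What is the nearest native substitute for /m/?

/b/ is closest: manner differs (nasal→stop, +4), place distance 0 (bilabial→bilabial), same voicing; total 4. Next closest is /ŋ/ at distance 6.

b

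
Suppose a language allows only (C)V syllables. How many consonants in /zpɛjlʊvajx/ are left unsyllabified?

4

Syllabifying with onset maximization leaves /z/, /j/, /j/, /x/ stranded (no codas are permitted; onsets are limited to one consonant).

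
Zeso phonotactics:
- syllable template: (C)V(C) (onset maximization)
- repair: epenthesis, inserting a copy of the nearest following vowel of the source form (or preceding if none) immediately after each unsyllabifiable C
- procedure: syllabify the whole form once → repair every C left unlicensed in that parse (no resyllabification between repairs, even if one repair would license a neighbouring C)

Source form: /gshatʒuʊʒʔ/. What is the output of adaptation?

gasahatʒuʊʒʔʊ

Syllabifying with onset maximization leaves /g/, /s/, /ʔ/ stranded (at most one coda consonant is licensed; onsets are limited to one consonant).
Each unlicensed consonant becomes the onset of a new syllable: /g/ → /ga/, /s/ → /sa/, /ʔ/ → /ʔʊ/.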